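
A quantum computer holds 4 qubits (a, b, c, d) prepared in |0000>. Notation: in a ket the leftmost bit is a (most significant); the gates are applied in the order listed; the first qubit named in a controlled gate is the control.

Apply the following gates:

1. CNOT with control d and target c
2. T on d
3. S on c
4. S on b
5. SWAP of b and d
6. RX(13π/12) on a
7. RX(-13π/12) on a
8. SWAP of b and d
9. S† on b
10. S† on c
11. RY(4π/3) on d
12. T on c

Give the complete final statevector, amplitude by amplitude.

The final amplitudes are -1/2 on |0000>, sqrt(3)/2 on |0001>, and 0 on every other basis state. Key observation: gates 3-10 undo each other exactly, leaving only the rest of the circuit to track.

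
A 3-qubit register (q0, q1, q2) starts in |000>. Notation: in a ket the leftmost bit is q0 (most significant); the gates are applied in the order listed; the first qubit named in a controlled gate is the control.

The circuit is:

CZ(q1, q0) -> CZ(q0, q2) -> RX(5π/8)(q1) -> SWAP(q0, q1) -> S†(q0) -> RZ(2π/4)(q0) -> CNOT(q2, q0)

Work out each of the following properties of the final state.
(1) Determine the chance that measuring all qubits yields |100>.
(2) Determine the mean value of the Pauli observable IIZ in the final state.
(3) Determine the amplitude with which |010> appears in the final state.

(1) A full measurement returns |100> with probability sin(5*pi/16)**2.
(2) The observable IIZ averages to 1.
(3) The amplitude on |010> is 0.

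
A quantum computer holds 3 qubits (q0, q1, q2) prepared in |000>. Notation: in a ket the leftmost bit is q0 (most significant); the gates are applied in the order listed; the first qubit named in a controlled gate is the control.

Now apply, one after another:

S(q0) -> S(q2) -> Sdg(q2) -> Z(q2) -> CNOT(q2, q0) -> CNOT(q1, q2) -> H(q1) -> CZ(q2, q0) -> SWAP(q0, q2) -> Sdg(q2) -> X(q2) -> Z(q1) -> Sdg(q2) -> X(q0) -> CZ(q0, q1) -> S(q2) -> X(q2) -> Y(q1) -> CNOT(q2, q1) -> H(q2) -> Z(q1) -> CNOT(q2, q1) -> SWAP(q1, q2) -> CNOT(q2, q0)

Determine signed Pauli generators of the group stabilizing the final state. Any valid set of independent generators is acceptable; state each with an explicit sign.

The stabilizer group can be generated by +XIX, +IXI, -ZIZ, among other valid generating sets. Key observation: gates 2-3 undo each other exactly, leaving only the rest of the circuit to track.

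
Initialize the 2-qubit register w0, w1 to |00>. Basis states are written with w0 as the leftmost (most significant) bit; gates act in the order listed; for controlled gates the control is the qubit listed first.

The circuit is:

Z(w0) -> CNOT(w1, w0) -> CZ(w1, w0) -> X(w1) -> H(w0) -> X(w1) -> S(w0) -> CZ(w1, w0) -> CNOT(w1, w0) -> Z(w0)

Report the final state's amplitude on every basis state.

The resulting statevector has amplitude sqrt(2)/2 on |00>, 0 on |01>, -sqrt(2)*I/2 on |10>, 0 on |11>.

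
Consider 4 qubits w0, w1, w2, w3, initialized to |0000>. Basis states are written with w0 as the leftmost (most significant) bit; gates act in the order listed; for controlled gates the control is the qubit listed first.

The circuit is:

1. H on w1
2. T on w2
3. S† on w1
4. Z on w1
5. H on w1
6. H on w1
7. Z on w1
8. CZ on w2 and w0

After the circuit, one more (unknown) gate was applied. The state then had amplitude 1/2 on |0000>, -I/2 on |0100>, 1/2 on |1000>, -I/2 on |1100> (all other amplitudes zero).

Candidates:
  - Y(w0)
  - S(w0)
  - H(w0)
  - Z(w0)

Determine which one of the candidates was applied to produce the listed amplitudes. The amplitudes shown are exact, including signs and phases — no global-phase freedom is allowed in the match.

The applied gate was H(w0).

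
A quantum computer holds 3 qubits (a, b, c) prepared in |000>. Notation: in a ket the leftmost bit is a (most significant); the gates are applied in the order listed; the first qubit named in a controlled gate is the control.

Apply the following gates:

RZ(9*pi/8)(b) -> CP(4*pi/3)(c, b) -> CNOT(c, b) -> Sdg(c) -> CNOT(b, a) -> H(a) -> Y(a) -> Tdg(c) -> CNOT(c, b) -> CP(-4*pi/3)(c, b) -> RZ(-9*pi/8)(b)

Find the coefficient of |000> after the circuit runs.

|000> carries amplitude -sqrt(2)*I/2 in the final state.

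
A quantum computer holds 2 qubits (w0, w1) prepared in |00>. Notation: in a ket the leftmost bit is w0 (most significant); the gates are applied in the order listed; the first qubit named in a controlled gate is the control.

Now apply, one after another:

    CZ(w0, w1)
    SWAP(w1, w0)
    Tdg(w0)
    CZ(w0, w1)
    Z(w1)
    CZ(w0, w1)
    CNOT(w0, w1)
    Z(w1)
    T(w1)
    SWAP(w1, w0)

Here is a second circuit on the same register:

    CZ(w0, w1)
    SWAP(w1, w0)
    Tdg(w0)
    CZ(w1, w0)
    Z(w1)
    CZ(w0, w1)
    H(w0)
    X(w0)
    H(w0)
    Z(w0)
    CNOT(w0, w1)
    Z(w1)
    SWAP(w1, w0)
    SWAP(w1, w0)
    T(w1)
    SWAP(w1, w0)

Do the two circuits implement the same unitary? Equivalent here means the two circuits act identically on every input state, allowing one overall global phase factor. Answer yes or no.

Yes: on every input state the two circuits agree up to one overall phase factor.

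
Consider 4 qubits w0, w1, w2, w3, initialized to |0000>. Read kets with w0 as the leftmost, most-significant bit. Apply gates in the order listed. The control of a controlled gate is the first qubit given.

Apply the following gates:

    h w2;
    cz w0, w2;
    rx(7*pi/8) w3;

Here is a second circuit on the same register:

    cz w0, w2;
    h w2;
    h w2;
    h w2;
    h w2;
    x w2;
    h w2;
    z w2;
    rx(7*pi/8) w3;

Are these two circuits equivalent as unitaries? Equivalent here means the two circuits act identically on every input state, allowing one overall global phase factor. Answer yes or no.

No: there is an input state on which the two circuits produce genuinely different outputs (not merely differing by a phase).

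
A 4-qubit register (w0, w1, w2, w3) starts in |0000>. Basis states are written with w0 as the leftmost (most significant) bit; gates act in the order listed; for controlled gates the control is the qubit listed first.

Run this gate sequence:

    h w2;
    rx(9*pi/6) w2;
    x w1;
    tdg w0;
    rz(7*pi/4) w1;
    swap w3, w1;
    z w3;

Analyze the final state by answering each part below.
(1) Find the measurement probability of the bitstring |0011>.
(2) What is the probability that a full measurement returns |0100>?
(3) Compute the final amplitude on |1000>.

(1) Outcome |0011> occurs with probability 1/2.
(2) The probability of measuring |0100> is 0.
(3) The amplitude on |1000> is 0.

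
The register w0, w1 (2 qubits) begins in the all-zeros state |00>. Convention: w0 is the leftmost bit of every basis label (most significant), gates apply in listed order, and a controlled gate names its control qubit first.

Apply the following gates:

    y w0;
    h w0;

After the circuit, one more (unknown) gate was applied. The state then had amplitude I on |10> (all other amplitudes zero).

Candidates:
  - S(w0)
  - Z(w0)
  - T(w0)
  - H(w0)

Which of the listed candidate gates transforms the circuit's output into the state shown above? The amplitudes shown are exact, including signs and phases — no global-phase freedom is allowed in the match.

The applied gate was H(w0).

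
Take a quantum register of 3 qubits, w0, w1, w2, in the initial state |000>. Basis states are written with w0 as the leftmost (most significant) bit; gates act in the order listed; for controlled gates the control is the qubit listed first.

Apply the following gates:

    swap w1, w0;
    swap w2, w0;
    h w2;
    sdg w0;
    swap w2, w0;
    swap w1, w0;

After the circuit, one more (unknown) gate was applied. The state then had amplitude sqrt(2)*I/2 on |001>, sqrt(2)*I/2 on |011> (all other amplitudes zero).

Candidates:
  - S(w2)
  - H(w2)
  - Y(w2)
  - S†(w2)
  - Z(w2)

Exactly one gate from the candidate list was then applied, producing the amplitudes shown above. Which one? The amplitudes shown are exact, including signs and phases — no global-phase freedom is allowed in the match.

The unique candidate consistent with the amplitudes is Y(w2).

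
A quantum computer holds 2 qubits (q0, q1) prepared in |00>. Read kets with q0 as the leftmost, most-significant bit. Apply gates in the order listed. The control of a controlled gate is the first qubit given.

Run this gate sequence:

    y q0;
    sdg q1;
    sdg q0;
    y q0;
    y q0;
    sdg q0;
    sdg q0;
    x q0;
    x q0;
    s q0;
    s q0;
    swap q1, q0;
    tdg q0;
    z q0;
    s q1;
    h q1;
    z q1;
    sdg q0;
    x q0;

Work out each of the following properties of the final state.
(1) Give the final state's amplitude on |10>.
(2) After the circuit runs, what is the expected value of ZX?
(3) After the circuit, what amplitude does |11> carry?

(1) The amplitude on |10> is sqrt(2)*I/2. Key observation: gates 6-11 undo each other exactly, leaving only the rest of the circuit to track.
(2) The observable ZX averages to -1.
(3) The final state's coefficient on |11> equals sqrt(2)*I/2.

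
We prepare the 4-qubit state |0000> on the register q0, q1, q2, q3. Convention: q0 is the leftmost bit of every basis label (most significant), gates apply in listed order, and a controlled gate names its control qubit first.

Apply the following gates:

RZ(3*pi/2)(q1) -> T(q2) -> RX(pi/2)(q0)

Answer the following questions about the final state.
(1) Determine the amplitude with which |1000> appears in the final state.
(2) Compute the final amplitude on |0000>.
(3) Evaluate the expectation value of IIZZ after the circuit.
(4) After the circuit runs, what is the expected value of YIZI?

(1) The final state's coefficient on |1000> equals sqrt(2)*exp(3*I*pi/4)/2.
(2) |0000> carries amplitude -sqrt(2)*exp(I*pi/4)/2 in the final state.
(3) The observable IIZZ averages to 1.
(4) The expectation value of YIZI is -1.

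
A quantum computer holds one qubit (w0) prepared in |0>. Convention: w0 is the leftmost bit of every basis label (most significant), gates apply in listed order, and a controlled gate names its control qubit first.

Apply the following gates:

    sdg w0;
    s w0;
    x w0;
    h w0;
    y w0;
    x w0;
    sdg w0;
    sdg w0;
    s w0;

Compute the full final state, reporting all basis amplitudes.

The resulting statevector has amplitude sqrt(2)*I/2 on |0>, sqrt(2)/2 on |1>.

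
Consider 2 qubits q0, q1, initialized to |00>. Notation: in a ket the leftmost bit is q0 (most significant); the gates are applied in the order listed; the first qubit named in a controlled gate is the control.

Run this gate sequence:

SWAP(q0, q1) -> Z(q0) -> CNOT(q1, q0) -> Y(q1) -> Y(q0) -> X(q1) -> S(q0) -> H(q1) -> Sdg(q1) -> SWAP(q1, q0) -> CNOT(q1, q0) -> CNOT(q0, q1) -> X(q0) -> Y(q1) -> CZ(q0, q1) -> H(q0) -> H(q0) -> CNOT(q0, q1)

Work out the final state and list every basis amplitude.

The resulting statevector has amplitude 0 on |00>, sqrt(2)/2 on |01>, 0 on |10>, sqrt(2)*I/2 on |11>.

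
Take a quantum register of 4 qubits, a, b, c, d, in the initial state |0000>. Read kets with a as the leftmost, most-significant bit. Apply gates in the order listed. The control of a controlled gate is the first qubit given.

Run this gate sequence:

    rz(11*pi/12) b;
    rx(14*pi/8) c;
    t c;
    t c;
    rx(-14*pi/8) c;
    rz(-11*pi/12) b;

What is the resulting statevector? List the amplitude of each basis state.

The final amplitudes are (1 - I)*(sqrt(2) + 2*I)/4 on |0000>, sqrt(2)*(-1 - I)/4 on |0010>, and 0 on every other basis state.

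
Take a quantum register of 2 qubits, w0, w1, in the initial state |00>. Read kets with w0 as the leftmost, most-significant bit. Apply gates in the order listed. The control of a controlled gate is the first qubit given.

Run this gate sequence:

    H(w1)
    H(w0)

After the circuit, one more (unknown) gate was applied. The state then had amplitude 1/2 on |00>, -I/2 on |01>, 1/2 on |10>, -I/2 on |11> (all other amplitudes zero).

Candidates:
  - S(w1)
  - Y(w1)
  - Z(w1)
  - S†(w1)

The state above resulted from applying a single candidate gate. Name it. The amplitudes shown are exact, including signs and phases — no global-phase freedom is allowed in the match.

The unique candidate consistent with the amplitudes is S†(w1).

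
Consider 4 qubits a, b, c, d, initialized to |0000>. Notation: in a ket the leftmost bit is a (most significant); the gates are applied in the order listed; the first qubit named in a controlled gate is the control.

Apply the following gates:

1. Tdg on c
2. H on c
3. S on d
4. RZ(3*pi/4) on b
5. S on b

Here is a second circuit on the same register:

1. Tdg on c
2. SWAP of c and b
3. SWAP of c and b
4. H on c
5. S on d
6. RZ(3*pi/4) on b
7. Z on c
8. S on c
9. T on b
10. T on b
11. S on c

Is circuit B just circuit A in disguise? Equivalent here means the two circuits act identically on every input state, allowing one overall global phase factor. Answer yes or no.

Yes: on every input state the two circuits agree up to one overall phase factor.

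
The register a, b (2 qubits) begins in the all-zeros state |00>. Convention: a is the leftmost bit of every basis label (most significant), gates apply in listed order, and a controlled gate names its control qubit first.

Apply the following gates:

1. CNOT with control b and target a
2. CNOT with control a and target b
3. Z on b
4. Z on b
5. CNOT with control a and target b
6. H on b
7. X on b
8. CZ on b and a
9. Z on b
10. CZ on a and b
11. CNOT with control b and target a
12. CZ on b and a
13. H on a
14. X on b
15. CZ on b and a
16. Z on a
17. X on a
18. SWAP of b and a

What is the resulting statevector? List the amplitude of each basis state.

The final amplitudes are 1/2 on |00>, 1/2 on |01>, 1/2 on |10>, 1/2 on |11>.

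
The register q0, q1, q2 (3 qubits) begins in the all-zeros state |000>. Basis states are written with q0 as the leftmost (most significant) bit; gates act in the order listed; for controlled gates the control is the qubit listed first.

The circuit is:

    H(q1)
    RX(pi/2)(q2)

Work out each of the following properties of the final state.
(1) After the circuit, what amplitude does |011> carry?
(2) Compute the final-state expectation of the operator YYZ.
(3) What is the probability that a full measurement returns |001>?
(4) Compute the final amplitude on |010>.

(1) The final state's coefficient on |011> equals -I/2.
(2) The expectation value of YYZ is 0.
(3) Outcome |001> occurs with probability 1/4.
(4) The final state's coefficient on |010> equals 1/2.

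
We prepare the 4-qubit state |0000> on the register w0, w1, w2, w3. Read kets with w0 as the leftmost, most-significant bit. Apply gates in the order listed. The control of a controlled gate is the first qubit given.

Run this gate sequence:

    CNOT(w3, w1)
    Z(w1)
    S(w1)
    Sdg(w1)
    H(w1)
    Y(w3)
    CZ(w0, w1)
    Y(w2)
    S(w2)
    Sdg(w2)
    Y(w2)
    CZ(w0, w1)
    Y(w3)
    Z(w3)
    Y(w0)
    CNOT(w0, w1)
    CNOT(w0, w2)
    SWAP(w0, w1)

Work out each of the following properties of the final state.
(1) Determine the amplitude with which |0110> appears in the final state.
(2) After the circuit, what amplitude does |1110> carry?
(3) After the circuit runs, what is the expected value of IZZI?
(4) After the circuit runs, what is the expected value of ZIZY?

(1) The final state's coefficient on |0110> equals sqrt(2)*I/2. Key observation: gates 6-13 undo each other exactly, leaving only the rest of the circuit to track.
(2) |1110> carries amplitude sqrt(2)*I/2 in the final state.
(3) The expectation value of IZZI is 1.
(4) In the final state, ZIZY has expectation 0.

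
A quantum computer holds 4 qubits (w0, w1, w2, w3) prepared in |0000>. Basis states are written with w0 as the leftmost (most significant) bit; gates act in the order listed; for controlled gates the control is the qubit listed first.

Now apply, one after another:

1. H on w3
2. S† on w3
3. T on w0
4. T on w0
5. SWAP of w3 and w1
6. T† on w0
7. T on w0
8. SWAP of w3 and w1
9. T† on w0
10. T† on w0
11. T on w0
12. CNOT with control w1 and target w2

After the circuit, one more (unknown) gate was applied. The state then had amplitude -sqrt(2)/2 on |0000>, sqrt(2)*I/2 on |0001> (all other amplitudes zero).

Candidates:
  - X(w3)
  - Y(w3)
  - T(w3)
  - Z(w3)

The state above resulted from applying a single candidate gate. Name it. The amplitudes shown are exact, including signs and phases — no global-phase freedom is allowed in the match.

The unique candidate consistent with the amplitudes is Y(w3).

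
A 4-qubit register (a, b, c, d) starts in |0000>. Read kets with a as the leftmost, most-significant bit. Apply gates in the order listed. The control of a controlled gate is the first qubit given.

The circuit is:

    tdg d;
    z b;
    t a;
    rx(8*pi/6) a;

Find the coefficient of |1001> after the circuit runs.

The amplitude on |1001> is 0.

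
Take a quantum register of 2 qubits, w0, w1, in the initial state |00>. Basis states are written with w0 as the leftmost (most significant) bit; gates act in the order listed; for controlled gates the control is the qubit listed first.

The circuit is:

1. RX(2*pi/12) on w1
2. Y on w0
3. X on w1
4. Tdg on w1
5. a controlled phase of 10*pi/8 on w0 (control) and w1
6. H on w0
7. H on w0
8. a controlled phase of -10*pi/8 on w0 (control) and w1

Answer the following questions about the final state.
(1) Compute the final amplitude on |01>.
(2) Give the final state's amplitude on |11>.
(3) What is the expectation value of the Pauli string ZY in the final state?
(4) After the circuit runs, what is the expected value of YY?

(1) |01> carries amplitude 0 in the final state. Key observation: gates 5-8 undo each other exactly, leaving only the rest of the circuit to track.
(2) The amplitude on |11> is (sqrt(2) + sqrt(6))*exp(I*pi/4)/4.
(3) The expectation value of ZY is -sqrt(2)/4.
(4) The expectation value of YY is 0.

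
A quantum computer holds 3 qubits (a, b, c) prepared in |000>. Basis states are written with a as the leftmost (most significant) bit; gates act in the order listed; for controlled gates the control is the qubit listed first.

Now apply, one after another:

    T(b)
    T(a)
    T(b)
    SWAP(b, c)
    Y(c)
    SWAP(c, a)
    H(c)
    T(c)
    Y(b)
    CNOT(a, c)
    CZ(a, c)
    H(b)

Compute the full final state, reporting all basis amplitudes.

The resulting statevector has amplitude 0 on |000>, 0 on |001>, 0 on |010>, 0 on |011>, -exp(I*pi/4)/2 on |100>, 1/2 on |101>, exp(I*pi/4)/2 on |110>, -1/2 on |111>.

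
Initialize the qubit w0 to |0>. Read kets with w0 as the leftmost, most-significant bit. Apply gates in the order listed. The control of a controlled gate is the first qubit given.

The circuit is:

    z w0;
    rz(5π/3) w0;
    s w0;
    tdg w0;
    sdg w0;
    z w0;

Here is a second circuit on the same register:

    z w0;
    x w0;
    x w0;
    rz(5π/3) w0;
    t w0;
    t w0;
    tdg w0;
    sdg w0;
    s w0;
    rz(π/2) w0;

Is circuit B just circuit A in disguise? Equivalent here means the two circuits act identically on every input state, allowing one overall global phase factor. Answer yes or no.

Yes, they are equivalent — the unitaries differ by at most a global phase.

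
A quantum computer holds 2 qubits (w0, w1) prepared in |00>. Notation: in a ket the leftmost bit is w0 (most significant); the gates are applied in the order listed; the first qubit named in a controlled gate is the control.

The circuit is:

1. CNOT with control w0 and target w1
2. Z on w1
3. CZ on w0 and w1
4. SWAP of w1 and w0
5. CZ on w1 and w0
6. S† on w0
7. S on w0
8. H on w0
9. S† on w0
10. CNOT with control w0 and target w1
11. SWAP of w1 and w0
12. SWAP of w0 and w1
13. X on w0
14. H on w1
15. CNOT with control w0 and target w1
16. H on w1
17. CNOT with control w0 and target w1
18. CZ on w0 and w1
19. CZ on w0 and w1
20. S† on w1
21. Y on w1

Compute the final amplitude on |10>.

The amplitude on |10> is -sqrt(2)/2.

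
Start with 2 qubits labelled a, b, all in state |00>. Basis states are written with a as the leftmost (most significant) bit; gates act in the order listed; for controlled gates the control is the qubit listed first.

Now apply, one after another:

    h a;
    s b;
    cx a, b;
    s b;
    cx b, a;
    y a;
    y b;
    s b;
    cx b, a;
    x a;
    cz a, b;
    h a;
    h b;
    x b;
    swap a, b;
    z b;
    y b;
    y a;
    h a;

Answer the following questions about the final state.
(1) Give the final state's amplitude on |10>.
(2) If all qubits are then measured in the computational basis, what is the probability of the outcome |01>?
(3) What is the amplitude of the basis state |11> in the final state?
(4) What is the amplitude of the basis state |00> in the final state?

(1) |10> carries amplitude I/2 in the final state.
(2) The probability of measuring |01> is 1/4.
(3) The amplitude on |11> is I/2.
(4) |00> carries amplitude -I/2 in the final state.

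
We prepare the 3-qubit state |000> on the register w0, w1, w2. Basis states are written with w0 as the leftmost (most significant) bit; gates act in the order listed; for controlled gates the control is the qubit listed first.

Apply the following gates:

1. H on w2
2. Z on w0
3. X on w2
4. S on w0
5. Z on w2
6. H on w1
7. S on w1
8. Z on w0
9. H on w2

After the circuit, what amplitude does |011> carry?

The amplitude on |011> is sqrt(2)*I/2.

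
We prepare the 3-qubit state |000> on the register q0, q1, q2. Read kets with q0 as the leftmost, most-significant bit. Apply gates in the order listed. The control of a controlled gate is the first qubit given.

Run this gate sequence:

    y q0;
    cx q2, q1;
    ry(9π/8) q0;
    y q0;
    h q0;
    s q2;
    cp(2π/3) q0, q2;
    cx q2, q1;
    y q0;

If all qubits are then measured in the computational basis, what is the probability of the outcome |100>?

The probability of measuring |100> is 1/2 - sqrt(2 - sqrt(2))/4.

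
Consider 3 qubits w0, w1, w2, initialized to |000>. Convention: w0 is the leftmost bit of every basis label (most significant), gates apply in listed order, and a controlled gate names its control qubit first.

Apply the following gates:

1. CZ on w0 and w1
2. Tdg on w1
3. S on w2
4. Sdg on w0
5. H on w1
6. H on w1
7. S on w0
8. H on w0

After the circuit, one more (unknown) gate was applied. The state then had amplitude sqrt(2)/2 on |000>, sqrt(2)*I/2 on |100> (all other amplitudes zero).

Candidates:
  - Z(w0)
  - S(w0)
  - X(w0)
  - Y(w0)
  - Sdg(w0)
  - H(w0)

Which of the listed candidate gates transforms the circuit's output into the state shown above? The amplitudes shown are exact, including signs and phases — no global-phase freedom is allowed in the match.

The applied gate was S(w0).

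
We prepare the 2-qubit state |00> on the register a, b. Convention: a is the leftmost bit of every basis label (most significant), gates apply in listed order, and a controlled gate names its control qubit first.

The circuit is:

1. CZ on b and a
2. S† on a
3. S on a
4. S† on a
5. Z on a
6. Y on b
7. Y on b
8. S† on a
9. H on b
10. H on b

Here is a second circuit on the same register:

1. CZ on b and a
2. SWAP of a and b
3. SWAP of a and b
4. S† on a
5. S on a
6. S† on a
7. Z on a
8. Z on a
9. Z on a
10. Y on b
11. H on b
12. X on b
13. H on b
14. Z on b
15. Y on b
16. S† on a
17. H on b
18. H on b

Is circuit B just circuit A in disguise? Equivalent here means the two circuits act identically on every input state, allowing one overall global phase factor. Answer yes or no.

Yes — the two circuits implement the same unitary up to a global phase.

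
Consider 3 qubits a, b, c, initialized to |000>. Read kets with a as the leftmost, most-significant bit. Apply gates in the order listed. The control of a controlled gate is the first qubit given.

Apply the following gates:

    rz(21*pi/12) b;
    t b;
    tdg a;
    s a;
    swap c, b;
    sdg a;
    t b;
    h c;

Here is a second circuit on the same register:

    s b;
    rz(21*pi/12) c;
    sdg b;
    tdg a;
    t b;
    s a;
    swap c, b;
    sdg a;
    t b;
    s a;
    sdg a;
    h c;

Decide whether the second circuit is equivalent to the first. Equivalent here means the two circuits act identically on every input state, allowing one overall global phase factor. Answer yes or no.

No — the two circuits implement different unitaries, even allowing a global phase.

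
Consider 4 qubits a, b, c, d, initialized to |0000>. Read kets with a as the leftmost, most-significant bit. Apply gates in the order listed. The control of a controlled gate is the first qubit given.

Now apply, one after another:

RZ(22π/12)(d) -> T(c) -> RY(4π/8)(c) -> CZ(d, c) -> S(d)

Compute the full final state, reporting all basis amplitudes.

The resulting statevector has amplitude -sqrt(2)*exp(I*pi/12)/2 on |0000>, -sqrt(2)*exp(I*pi/12)/2 on |0010>, and 0 on every other basis state.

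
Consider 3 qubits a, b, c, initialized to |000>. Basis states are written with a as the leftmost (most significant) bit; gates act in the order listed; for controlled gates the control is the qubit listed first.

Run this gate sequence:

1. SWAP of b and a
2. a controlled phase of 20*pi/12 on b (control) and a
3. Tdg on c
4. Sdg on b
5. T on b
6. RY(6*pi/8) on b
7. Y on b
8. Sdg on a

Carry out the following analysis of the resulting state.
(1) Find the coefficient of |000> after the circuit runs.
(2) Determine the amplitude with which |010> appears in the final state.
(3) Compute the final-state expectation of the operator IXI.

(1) |000> carries amplitude -I*sqrt(sqrt(2) + 2)/2 in the final state.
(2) The amplitude on |010> is I*sqrt(2 - sqrt(2))/2.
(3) In the final state, IXI has expectation -sqrt(2)/2.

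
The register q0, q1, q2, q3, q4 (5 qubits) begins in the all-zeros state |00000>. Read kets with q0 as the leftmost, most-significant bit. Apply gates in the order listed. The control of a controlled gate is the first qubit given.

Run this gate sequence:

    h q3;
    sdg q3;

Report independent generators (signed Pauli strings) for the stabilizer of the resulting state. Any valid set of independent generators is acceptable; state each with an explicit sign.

The stabilizer group can be generated by -IIIYI, +ZIIII, +IZIII, +IIZII, +IIIIZ, among other valid generating sets.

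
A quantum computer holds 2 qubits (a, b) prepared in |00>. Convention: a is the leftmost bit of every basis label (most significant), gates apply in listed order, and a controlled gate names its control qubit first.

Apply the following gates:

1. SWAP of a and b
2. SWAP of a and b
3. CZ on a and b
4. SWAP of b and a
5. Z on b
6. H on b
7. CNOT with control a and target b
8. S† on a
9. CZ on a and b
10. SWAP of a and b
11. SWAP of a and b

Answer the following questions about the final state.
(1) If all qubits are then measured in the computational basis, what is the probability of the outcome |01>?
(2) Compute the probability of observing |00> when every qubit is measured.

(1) The probability of measuring |01> is 1/2.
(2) The probability of measuring |00> is 1/2.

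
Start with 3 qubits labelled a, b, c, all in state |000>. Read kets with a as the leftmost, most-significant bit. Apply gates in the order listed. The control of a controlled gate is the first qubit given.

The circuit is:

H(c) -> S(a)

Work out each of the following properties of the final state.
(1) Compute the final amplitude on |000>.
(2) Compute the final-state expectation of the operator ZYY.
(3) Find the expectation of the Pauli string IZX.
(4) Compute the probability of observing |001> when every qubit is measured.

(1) The amplitude on |000> is sqrt(2)/2.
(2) In the final state, ZYY has expectation 0.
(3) The expectation value of IZX is 1.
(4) Outcome |001> occurs with probability 1/2.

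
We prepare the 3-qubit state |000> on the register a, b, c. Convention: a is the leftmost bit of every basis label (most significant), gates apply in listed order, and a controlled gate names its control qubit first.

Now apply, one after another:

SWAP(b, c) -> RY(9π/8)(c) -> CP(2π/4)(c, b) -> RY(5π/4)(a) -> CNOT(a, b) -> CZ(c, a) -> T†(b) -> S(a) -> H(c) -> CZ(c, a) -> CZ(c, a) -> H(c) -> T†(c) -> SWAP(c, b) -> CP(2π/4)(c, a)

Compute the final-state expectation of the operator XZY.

The expectation value of XZY is -sqrt(1/2 - sqrt(2)/4)*sqrt(sqrt(2)/4 + 1/2)*exp(I*pi/4)*sin(7*pi/16)**2 - I*sqrt(1/2 - sqrt(2)/4)*sqrt(sqrt(2)/4 + 1/2)*exp(-I*pi/4)*cos(7*pi/16)**2 + I*sqrt(1/2 - sqrt(2)/4)*sqrt(sqrt(2)/4 + 1/2)*exp(I*pi/4)*cos(7*pi/16)**2 - sqrt(1/2 - sqrt(2)/4)*sqrt(sqrt(2)/4 + 1/2)*exp(-I*pi/4)*sin(7*pi/16)**2. Key observation: gates 9-12 undo each other exactly, leaving only the rest of the circuit to track.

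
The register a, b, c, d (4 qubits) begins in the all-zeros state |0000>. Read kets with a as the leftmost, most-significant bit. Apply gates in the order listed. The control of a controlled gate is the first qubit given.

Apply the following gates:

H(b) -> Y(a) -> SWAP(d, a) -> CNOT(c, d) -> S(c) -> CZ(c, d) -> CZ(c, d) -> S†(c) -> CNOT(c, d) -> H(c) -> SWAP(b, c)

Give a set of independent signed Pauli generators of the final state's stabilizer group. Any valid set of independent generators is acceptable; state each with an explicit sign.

One valid set of independent stabilizer generators is +IXII, +IIXI, +ZIII, -IIIZ (any independent generating set of the same group is equally correct). Key observation: the block from step 4 through step 9 cancels to the identity and can be dropped.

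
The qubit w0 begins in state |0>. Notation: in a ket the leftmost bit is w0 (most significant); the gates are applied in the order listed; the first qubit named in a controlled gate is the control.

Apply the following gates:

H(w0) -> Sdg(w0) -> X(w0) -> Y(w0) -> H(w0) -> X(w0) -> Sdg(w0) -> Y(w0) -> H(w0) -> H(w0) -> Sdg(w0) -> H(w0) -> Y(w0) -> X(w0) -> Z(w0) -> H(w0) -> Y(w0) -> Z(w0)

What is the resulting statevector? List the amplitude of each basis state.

The final amplitudes are -1/2 - I/2 on |0>, -1/2 + I/2 on |1>.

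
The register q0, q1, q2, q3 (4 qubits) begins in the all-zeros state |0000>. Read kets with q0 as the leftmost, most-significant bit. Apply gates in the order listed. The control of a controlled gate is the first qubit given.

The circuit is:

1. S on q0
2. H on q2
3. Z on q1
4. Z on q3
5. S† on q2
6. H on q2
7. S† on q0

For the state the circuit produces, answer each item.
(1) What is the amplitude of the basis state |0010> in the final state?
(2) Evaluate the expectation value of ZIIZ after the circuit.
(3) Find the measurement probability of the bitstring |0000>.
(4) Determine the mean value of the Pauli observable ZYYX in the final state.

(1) The amplitude on |0010> is 1/2 + I/2.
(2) The expectation value of ZIIZ is 1.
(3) The probability of measuring |0000> is 1/2.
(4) The expectation value of ZYYX is 0.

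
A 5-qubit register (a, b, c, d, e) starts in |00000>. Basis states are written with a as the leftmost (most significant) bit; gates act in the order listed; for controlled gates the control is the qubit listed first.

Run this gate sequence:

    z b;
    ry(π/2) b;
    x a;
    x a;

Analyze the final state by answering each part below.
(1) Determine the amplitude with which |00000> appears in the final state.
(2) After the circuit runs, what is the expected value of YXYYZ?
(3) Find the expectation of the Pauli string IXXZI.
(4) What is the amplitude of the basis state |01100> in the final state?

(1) |00000> carries amplitude sqrt(2)/2 in the final state.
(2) The observable YXYYZ averages to 0.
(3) In the final state, IXXZI has expectation 0.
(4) The final state's coefficient on |01100> equals 0.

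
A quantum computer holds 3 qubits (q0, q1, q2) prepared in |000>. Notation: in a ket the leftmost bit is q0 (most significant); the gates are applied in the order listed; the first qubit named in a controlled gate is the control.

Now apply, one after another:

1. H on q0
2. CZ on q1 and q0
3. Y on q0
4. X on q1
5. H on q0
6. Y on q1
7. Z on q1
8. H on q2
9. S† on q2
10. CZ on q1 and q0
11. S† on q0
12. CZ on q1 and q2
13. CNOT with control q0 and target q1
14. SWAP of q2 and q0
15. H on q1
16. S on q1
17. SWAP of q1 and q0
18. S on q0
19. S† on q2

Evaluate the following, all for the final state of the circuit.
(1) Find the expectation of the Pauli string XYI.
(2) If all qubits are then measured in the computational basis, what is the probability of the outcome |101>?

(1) The expectation value of XYI is -1.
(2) A full measurement returns |101> with probability 1/4.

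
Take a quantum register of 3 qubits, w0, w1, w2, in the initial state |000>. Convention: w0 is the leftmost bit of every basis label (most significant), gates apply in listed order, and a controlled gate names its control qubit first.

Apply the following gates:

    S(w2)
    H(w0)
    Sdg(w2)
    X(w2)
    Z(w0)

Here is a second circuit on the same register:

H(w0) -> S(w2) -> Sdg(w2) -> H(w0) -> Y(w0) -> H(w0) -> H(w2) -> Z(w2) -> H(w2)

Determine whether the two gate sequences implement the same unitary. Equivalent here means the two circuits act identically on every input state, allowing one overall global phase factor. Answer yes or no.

No: there is an input state on which the two circuits produce genuinely different outputs (not merely differing by a phase).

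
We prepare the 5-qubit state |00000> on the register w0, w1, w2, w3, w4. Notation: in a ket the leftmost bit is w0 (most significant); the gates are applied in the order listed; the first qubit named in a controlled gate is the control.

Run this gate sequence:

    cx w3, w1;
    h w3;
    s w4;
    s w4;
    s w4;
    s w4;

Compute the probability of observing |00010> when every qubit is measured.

A full measurement returns |00010> with probability 1/2.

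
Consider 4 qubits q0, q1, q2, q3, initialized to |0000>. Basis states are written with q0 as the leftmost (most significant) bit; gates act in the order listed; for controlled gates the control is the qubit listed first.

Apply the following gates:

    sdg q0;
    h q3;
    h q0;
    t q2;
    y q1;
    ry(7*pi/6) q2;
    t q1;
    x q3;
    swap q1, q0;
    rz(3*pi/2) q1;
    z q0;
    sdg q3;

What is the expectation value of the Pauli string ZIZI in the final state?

The observable ZIZI averages to sqrt(3)/2.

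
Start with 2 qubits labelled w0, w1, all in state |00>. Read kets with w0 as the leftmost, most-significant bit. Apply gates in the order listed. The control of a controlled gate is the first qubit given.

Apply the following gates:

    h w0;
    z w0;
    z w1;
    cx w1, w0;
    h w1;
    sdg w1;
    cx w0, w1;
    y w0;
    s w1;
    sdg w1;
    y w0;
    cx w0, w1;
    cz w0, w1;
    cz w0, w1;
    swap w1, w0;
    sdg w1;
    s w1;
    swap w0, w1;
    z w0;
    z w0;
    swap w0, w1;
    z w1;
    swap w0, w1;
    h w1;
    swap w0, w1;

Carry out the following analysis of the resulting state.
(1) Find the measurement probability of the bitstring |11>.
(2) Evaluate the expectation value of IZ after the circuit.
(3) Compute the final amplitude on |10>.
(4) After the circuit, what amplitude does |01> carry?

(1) Outcome |11> occurs with probability 1/4.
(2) The observable IZ averages to 0.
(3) |10> carries amplitude sqrt(2)*(1 + I)/4 in the final state.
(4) The final state's coefficient on |01> equals sqrt(2)*(1 - I)/4.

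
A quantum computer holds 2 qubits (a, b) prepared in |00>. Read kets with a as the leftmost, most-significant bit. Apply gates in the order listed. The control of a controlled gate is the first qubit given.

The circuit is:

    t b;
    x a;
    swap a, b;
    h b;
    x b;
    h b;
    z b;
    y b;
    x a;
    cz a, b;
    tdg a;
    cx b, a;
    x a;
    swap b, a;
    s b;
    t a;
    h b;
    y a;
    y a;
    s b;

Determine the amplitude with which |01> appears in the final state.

|01> carries amplitude -sqrt(2)*exp(3*I*pi/4)/2 in the final state. Key observation: gates 4-7 undo each other exactly, leaving only the rest of the circuit to track.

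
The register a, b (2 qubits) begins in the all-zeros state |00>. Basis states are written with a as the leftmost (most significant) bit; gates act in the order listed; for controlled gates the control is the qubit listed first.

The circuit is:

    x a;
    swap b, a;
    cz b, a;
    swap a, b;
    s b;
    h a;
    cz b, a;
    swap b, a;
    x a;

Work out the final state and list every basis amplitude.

After the circuit, the state carries amplitude 0 on |00>, 0 on |01>, sqrt(2)/2 on |10>, -sqrt(2)/2 on |11>.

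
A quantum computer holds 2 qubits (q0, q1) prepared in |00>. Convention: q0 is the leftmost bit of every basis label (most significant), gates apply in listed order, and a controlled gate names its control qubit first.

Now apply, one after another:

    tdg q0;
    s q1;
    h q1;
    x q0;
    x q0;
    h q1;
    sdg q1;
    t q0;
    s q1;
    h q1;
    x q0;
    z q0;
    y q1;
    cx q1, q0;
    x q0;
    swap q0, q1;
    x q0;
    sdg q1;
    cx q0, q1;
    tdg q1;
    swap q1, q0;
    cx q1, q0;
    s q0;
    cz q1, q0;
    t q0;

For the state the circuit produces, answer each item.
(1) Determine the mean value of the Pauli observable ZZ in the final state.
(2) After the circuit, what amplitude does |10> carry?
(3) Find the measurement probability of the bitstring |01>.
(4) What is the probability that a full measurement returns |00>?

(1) In the final state, ZZ has expectation -1. Key observation: the block from step 1 through step 8 cancels to the identity and can be dropped.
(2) The final state's coefficient on |10> equals -sqrt(2)*I/2.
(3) A full measurement returns |01> with probability 1/2.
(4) The probability of measuring |00> is 0.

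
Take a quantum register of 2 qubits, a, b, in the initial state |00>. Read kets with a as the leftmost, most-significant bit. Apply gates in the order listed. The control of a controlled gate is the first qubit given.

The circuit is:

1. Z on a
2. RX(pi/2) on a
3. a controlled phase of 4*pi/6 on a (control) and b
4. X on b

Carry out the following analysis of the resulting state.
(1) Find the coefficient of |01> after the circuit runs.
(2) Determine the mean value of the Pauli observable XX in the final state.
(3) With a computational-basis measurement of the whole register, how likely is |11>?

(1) The final state's coefficient on |01> equals sqrt(2)/2.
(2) The observable XX averages to 0.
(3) A full measurement returns |11> with probability 1/2.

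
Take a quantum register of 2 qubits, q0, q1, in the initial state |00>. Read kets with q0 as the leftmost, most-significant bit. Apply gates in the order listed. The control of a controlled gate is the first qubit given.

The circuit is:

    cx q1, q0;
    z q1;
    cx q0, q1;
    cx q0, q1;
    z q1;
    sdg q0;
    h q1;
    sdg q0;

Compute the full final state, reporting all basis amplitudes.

The resulting statevector has amplitude sqrt(2)/2 on |00>, sqrt(2)/2 on |01>, 0 on |10>, 0 on |11>. Key observation: steps 2-5 multiply out to the identity, so the circuit reduces to the remaining gates.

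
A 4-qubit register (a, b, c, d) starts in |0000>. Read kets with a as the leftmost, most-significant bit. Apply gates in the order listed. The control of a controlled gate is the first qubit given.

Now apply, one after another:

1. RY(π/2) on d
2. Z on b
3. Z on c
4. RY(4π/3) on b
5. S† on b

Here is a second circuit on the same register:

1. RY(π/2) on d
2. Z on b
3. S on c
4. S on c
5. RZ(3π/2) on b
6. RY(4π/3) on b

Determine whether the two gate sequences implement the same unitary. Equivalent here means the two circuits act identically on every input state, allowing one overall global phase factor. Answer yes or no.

No, they are not equivalent — no single phase factor reconciles the two unitaries.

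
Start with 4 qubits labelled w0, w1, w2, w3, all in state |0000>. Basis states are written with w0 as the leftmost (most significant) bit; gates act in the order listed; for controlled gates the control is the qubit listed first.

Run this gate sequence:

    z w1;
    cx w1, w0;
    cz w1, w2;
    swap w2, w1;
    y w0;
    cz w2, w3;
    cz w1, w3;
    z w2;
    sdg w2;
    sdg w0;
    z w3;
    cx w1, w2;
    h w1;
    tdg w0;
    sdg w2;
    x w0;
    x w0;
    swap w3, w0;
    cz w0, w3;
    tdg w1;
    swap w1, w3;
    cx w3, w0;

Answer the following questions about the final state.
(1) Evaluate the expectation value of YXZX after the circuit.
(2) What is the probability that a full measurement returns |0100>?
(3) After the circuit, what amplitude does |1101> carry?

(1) In the final state, YXZX has expectation 0. Key observation: the block from step 16 through step 17 cancels to the identity and can be dropped.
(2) The probability of measuring |0100> is 1/2.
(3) |1101> carries amplitude -sqrt(2)*I/2 in the final state.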